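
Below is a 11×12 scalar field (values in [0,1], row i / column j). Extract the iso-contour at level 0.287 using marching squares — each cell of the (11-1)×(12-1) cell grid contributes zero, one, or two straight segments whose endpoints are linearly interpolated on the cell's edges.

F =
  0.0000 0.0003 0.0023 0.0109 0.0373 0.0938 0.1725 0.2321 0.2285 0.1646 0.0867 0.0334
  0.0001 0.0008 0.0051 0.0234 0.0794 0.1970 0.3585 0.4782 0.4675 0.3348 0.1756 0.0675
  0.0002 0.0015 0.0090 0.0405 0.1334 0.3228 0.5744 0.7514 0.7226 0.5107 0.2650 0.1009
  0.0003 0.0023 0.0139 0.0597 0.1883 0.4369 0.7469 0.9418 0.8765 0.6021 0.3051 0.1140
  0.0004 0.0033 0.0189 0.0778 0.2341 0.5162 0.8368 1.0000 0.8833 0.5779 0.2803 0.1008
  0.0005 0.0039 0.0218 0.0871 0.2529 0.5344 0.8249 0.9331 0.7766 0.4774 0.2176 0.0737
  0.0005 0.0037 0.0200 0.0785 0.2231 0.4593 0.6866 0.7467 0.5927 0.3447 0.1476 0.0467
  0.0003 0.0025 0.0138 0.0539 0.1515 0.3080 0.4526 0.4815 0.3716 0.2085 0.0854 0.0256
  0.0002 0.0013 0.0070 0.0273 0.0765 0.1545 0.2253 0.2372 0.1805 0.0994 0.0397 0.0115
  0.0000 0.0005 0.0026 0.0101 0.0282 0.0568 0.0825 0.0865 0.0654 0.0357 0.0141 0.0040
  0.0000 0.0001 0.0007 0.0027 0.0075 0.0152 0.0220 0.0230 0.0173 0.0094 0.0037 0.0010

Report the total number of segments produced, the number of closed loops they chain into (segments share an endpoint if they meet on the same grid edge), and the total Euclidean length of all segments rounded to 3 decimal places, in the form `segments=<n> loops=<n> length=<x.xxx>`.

segments=26 loops=1 length=21.390

cell (0,5): code 0100 → (0.616,6.000)–(1.000,5.557)
cell (0,6): code 1100 → (0.223,7.000)–(0.616,6.000)
cell (0,7): code 1100 → (0.245,8.000)–(0.223,7.000)
cell (0,8): code 1100 → (0.719,9.000)–(0.245,8.000)
cell (0,9): code 1000 → (1.000,9.300)–(0.719,9.000)
cell (1,4): code 0100 → (1.715,5.000)–(2.000,4.811)
cell (1,5): code 1110 → (1.000,5.557)–(1.715,5.000)
cell (1,9): code 1001 → (2.000,9.910)–(1.000,9.300)
cell (2,4): code 0110 → (2.000,4.811)–(3.000,4.397)
cell (2,9): code 1101 → (2.549,10.000)–(2.000,9.910)
cell (2,10): code 1000 → (3.000,10.095)–(2.549,10.000)
cell (3,4): code 0110 → (3.000,4.397)–(4.000,4.188)
cell (3,9): code 1011 → (4.000,9.977)–(3.730,10.000)
cell (3,10): code 0001 → (3.730,10.000)–(3.000,10.095)
cell (4,4): code 0110 → (4.000,4.188)–(5.000,4.121)
cell (4,9): code 1001 → (5.000,9.733)–(4.000,9.977)
cell (5,4): code 0110 → (5.000,4.121)–(6.000,4.271)
cell (5,9): code 1001 → (6.000,9.293)–(5.000,9.733)
cell (6,4): code 0110 → (6.000,4.271)–(7.000,4.866)
cell (6,8): code 1011 → (7.000,8.519)–(6.424,9.000)
cell (6,9): code 0001 → (6.424,9.000)–(6.000,9.293)
cell (7,4): code 0010 → (7.000,4.866)–(7.137,5.000)
cell (7,5): code 0011 → (7.137,5.000)–(7.729,6.000)
cell (7,6): code 0011 → (7.729,6.000)–(7.796,7.000)
cell (7,7): code 0011 → (7.796,7.000)–(7.443,8.000)
cell (7,8): code 0001 → (7.443,8.000)–(7.000,8.519)
total: 26 segments, chained into 1 closed loop(s), length Σ = 21.390287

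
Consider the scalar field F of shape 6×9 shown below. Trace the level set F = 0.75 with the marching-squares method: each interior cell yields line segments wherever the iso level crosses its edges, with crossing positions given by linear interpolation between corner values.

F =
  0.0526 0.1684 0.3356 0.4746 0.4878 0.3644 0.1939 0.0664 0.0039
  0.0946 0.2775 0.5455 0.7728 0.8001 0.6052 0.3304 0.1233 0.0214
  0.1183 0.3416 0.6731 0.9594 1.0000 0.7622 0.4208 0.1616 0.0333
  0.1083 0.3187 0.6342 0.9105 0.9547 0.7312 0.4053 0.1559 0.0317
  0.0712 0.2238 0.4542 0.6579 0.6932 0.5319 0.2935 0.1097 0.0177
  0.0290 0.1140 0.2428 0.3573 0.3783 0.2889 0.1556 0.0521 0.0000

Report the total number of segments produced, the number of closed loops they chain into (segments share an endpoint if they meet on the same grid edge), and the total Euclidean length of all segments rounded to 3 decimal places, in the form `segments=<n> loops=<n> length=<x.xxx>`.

segments=12 loops=1 length=8.980

cell (0,2): code 0100 → (0.924,3.000)–(1.000,2.900)
cell (0,3): code 1100 → (0.840,4.000)–(0.924,3.000)
cell (0,4): code 1000 → (1.000,4.257)–(0.840,4.000)
cell (1,2): code 0110 → (1.000,2.900)–(2.000,2.269)
cell (1,4): code 1101 → (1.922,5.000)–(1.000,4.257)
cell (1,5): code 1000 → (2.000,5.036)–(1.922,5.000)
cell (2,2): code 0110 → (2.000,2.269)–(3.000,2.419)
cell (2,4): code 1011 → (3.000,4.916)–(2.394,5.000)
cell (2,5): code 0001 → (2.394,5.000)–(2.000,5.036)
cell (3,2): code 0010 → (3.000,2.419)–(3.635,3.000)
cell (3,3): code 0011 → (3.635,3.000)–(3.783,4.000)
cell (3,4): code 0001 → (3.783,4.000)–(3.000,4.916)
total: 12 segments, chained into 1 closed loop(s), length Σ = 8.980202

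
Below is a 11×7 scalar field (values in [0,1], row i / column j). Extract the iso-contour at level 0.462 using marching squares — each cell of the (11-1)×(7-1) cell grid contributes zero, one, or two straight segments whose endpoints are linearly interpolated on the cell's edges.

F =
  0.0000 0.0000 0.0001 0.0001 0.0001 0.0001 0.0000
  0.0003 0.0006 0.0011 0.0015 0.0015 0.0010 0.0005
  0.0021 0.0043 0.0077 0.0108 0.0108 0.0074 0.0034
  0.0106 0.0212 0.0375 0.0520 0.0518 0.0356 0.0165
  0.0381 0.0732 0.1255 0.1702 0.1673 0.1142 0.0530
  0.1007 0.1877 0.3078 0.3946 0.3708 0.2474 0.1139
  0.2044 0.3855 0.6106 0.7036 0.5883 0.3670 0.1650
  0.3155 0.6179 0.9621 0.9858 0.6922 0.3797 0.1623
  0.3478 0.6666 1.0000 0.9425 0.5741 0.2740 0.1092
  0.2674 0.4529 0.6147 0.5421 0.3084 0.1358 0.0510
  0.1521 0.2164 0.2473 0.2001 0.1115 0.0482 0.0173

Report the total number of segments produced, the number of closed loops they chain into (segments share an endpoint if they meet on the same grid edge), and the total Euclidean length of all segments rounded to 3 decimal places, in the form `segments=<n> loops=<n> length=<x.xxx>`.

cell (5,1): code 0100 → (5.509,2.000)–(6.000,1.340)
cell (5,2): code 1100 → (5.218,3.000)–(5.509,2.000)
cell (5,3): code 1100 → (5.419,4.000)–(5.218,3.000)
cell (5,4): code 1000 → (6.000,4.571)–(5.419,4.000)
cell (6,0): code 0100 → (6.329,1.000)–(7.000,0.484)
cell (6,1): code 1110 → (6.000,1.340)–(6.329,1.000)
cell (6,4): code 1001 → (7.000,4.737)–(6.000,4.571)
cell (7,0): code 0110 → (7.000,0.484)–(8.000,0.358)
cell (7,4): code 1001 → (8.000,4.374)–(7.000,4.737)
cell (8,0): code 0010 → (8.000,0.358)–(8.957,1.000)
cell (8,1): code 0111 → (8.957,1.000)–(9.000,1.056)
cell (8,3): code 1011 → (9.000,3.343)–(8.422,4.000)
cell (8,4): code 0001 → (8.422,4.000)–(8.000,4.374)
cell (9,1): code 0010 → (9.000,1.056)–(9.416,2.000)
cell (9,2): code 0011 → (9.416,2.000)–(9.234,3.000)
cell (9,3): code 0001 → (9.234,3.000)–(9.000,3.343)
total: 16 segments, chained into 1 closed loop(s), length Σ = 13.227649

segments=16 loops=1 length=13.228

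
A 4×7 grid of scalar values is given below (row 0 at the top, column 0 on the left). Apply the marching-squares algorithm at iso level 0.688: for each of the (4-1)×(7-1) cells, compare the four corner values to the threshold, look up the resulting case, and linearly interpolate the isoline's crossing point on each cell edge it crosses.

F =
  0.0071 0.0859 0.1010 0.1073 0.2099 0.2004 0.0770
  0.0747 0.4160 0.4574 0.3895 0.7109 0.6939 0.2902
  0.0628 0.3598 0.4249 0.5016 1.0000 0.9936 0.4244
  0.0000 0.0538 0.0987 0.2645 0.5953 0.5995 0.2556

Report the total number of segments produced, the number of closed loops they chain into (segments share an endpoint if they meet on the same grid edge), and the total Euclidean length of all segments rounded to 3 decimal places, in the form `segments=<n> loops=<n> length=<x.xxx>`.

segments=8 loops=1 length=6.312

cell (0,3): code 0100 → (0.954,4.000)–(1.000,3.929)
cell (0,4): code 1100 → (0.988,5.000)–(0.954,4.000)
cell (0,5): code 1000 → (1.000,5.015)–(0.988,5.000)
cell (1,3): code 0110 → (1.000,3.929)–(2.000,3.374)
cell (1,5): code 1001 → (2.000,5.537)–(1.000,5.015)
cell (2,3): code 0010 → (2.000,3.374)–(2.771,4.000)
cell (2,4): code 0011 → (2.771,4.000)–(2.775,5.000)
cell (2,5): code 0001 → (2.775,5.000)–(2.000,5.537)
total: 8 segments, chained into 1 closed loop(s), length Σ = 6.312112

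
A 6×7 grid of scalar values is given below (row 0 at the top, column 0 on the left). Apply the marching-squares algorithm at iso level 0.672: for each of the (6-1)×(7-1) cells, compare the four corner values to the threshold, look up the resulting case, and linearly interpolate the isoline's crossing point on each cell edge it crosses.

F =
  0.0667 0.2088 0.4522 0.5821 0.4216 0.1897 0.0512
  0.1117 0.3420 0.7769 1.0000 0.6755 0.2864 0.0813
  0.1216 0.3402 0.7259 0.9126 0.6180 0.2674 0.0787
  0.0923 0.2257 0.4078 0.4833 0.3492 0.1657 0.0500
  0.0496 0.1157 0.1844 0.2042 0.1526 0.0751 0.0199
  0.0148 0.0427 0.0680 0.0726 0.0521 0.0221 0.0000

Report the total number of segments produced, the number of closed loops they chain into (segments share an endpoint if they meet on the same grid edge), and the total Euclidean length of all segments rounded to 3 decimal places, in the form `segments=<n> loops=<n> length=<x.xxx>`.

segments=10 loops=1 length=7.091

cell (0,1): code 0100 → (0.677,2.000)–(1.000,1.759)
cell (0,2): code 1100 → (0.215,3.000)–(0.677,2.000)
cell (0,3): code 1100 → (0.986,4.000)–(0.215,3.000)
cell (0,4): code 1000 → (1.000,4.009)–(0.986,4.000)
cell (1,1): code 0110 → (1.000,1.759)–(2.000,1.860)
cell (1,3): code 1011 → (2.000,3.817)–(1.061,4.000)
cell (1,4): code 0001 → (1.061,4.000)–(1.000,4.009)
cell (2,1): code 0010 → (2.000,1.860)–(2.169,2.000)
cell (2,2): code 0011 → (2.169,2.000)–(2.560,3.000)
cell (2,3): code 0001 → (2.560,3.000)–(2.000,3.817)
total: 10 segments, chained into 1 closed loop(s), length Σ = 7.091272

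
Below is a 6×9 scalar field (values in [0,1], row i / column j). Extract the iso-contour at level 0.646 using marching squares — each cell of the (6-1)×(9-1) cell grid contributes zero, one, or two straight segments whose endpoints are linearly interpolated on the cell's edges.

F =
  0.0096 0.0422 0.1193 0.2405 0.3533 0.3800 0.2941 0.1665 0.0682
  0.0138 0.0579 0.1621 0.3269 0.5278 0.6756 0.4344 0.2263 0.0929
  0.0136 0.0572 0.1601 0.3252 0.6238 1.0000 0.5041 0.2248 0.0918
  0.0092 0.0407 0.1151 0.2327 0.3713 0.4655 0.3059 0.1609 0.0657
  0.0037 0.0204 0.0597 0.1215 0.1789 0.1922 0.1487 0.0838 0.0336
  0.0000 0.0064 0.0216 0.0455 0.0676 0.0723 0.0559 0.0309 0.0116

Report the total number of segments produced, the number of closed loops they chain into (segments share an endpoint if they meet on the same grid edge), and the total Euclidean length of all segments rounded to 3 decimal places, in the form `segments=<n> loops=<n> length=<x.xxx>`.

segments=6 loops=1 length=4.913

cell (0,4): code 0100 → (0.900,5.000)–(1.000,4.800)
cell (0,5): code 1000 → (1.000,5.123)–(0.900,5.000)
cell (1,4): code 0110 → (1.000,4.800)–(2.000,4.059)
cell (1,5): code 1001 → (2.000,5.714)–(1.000,5.123)
cell (2,4): code 0010 → (2.000,4.059)–(2.662,5.000)
cell (2,5): code 0001 → (2.662,5.000)–(2.000,5.714)
total: 6 segments, chained into 1 closed loop(s), length Σ = 4.912873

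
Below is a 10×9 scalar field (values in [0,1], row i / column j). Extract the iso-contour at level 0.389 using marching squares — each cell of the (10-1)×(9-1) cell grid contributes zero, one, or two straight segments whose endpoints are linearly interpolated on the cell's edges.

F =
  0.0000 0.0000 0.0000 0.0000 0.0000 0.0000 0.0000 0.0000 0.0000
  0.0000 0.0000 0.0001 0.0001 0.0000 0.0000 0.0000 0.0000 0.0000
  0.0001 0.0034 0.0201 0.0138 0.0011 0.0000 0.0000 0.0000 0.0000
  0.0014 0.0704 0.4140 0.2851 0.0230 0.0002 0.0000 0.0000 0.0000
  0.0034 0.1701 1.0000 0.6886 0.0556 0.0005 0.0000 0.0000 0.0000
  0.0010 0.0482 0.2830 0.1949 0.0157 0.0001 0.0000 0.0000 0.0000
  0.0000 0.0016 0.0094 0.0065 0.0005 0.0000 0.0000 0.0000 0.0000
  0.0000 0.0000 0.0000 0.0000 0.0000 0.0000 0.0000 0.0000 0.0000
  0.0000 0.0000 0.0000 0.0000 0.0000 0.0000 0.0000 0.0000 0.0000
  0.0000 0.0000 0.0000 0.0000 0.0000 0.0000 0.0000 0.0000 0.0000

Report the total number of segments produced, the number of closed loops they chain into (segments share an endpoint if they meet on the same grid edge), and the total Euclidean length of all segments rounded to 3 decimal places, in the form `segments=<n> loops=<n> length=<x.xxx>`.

segments=8 loops=1 length=6.153

cell (2,1): code 0100 → (2.937,2.000)–(3.000,1.927)
cell (2,2): code 1000 → (3.000,2.194)–(2.937,2.000)
cell (3,1): code 0110 → (3.000,1.927)–(4.000,1.264)
cell (3,2): code 1101 → (3.257,3.000)–(3.000,2.194)
cell (3,3): code 1000 → (4.000,3.473)–(3.257,3.000)
cell (4,1): code 0010 → (4.000,1.264)–(4.852,2.000)
cell (4,2): code 0011 → (4.852,2.000)–(4.607,3.000)
cell (4,3): code 0001 → (4.607,3.000)–(4.000,3.473)
total: 8 segments, chained into 1 closed loop(s), length Σ = 6.152808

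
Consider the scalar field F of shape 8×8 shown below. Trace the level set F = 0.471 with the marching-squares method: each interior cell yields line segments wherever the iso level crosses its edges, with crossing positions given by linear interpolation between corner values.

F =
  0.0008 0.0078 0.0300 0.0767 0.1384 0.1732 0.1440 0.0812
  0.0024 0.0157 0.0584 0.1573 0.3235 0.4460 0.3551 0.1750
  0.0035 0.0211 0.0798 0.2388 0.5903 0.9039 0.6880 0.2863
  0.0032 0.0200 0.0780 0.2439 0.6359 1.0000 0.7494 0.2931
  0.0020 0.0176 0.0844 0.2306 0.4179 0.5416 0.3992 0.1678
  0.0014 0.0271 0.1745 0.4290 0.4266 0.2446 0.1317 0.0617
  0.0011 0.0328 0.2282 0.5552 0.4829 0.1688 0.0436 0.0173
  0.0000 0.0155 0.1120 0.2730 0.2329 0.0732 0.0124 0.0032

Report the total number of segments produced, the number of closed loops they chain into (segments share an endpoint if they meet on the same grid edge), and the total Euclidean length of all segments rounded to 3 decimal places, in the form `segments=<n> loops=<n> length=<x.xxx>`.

cell (1,3): code 0100 → (1.553,4.000)–(2.000,3.661)
cell (1,4): code 1100 → (1.055,5.000)–(1.553,4.000)
cell (1,5): code 1100 → (1.348,6.000)–(1.055,5.000)
cell (1,6): code 1000 → (2.000,6.540)–(1.348,6.000)
cell (2,3): code 0110 → (2.000,3.661)–(3.000,3.579)
cell (2,6): code 1001 → (3.000,6.610)–(2.000,6.540)
cell (3,3): code 0010 → (3.000,3.579)–(3.756,4.000)
cell (3,4): code 0111 → (3.756,4.000)–(4.000,4.429)
cell (3,5): code 1011 → (4.000,5.496)–(3.795,6.000)
cell (3,6): code 0001 → (3.795,6.000)–(3.000,6.610)
cell (4,4): code 0010 → (4.000,4.429)–(4.238,5.000)
cell (4,5): code 0001 → (4.238,5.000)–(4.000,5.496)
cell (5,2): code 0100 → (5.333,3.000)–(6.000,2.743)
cell (5,3): code 1100 → (5.789,4.000)–(5.333,3.000)
cell (5,4): code 1000 → (6.000,4.038)–(5.789,4.000)
cell (6,2): code 0010 → (6.000,2.743)–(6.298,3.000)
cell (6,3): code 0011 → (6.298,3.000)–(6.048,4.000)
cell (6,4): code 0001 → (6.048,4.000)–(6.000,4.038)
total: 18 segments, chained into 2 closed loop(s), length Σ = 13.161545

segments=18 loops=2 length=13.162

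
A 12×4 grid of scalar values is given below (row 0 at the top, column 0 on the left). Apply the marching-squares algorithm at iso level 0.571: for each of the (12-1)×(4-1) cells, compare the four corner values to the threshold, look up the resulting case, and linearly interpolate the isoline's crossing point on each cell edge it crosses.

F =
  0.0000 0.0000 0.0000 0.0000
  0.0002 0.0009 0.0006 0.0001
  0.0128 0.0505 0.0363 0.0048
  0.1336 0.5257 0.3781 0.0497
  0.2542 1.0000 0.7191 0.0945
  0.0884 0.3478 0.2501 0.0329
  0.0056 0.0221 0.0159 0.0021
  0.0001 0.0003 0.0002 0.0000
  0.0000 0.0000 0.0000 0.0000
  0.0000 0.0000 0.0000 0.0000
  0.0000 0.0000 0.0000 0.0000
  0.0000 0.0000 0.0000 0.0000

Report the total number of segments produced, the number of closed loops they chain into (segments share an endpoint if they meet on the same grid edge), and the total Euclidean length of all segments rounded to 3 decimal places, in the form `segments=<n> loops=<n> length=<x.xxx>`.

cell (3,0): code 0100 → (3.096,1.000)–(4.000,0.425)
cell (3,1): code 1100 → (3.566,2.000)–(3.096,1.000)
cell (3,2): code 1000 → (4.000,2.237)–(3.566,2.000)
cell (4,0): code 0010 → (4.000,0.425)–(4.658,1.000)
cell (4,1): code 0011 → (4.658,1.000)–(4.316,2.000)
cell (4,2): code 0001 → (4.316,2.000)–(4.000,2.237)
total: 6 segments, chained into 1 closed loop(s), length Σ = 4.997312

segments=6 loops=1 length=4.997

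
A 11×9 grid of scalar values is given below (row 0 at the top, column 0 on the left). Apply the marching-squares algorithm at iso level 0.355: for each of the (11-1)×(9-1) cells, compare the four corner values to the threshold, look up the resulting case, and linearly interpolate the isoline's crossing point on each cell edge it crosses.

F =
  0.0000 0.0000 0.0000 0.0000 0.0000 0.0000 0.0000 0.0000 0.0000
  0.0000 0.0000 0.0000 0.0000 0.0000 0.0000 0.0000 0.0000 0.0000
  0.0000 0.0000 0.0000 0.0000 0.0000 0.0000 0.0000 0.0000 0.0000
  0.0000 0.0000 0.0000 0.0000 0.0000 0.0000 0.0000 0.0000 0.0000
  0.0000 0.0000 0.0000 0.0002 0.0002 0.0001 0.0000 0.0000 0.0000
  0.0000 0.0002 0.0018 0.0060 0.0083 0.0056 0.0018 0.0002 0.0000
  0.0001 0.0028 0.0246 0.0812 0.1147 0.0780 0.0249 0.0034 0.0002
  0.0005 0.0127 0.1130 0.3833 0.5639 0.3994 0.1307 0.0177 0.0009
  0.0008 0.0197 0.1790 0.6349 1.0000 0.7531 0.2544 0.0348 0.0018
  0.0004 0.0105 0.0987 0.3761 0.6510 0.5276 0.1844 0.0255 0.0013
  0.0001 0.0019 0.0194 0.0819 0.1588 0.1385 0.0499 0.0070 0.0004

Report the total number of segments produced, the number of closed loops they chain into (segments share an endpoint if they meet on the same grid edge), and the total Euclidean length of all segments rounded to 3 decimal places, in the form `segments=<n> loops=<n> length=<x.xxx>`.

cell (6,2): code 0100 → (6.906,3.000)–(7.000,2.895)
cell (6,3): code 1100 → (6.535,4.000)–(6.906,3.000)
cell (6,4): code 1100 → (6.862,5.000)–(6.535,4.000)
cell (6,5): code 1000 → (7.000,5.165)–(6.862,5.000)
cell (7,2): code 0110 → (7.000,2.895)–(8.000,2.386)
cell (7,5): code 1001 → (8.000,5.798)–(7.000,5.165)
cell (8,2): code 0110 → (8.000,2.386)–(9.000,2.924)
cell (8,5): code 1001 → (9.000,5.503)–(8.000,5.798)
cell (9,2): code 0010 → (9.000,2.924)–(9.072,3.000)
cell (9,3): code 0011 → (9.072,3.000)–(9.601,4.000)
cell (9,4): code 0011 → (9.601,4.000)–(9.444,5.000)
cell (9,5): code 0001 → (9.444,5.000)–(9.000,5.503)
total: 12 segments, chained into 1 closed loop(s), length Σ = 9.877715

segments=12 loops=1 length=9.878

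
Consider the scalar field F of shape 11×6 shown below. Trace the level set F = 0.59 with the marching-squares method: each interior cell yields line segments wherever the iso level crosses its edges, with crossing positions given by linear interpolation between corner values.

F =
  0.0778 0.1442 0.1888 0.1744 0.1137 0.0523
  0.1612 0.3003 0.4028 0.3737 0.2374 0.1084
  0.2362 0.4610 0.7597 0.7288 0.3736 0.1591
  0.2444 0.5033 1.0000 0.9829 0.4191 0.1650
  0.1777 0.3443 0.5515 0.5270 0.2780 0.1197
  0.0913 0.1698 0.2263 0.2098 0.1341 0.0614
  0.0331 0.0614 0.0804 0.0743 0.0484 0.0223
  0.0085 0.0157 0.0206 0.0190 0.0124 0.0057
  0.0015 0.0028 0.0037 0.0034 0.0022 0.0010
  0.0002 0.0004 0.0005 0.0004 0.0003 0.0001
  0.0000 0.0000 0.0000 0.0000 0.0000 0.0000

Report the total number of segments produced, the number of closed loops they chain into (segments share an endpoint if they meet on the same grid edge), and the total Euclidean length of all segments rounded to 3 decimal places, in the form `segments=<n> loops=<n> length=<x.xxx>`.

segments=8 loops=1 length=7.717

cell (1,1): code 0100 → (1.525,2.000)–(2.000,1.432)
cell (1,2): code 1100 → (1.609,3.000)–(1.525,2.000)
cell (1,3): code 1000 → (2.000,3.391)–(1.609,3.000)
cell (2,1): code 0110 → (2.000,1.432)–(3.000,1.175)
cell (2,3): code 1001 → (3.000,3.697)–(2.000,3.391)
cell (3,1): code 0010 → (3.000,1.175)–(3.914,2.000)
cell (3,2): code 0011 → (3.914,2.000)–(3.862,3.000)
cell (3,3): code 0001 → (3.862,3.000)–(3.000,3.697)
total: 8 segments, chained into 1 closed loop(s), length Σ = 7.716872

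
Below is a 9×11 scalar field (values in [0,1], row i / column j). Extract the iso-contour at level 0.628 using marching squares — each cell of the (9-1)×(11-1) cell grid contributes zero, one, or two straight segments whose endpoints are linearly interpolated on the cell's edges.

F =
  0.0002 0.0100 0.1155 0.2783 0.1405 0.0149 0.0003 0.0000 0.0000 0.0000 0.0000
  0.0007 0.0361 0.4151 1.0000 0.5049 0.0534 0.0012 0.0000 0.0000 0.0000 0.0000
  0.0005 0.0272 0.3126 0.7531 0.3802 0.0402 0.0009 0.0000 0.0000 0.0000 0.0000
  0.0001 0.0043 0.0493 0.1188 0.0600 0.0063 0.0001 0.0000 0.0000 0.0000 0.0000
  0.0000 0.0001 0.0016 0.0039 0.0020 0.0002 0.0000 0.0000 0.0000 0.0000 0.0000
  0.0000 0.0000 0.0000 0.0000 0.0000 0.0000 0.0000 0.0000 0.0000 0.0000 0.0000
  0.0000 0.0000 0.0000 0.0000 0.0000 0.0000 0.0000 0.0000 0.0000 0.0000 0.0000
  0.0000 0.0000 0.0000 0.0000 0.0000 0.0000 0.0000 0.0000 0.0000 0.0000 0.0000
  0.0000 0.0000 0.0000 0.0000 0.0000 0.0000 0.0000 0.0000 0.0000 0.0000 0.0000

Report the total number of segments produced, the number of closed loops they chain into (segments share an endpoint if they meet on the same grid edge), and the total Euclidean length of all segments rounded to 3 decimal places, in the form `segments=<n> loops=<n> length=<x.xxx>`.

segments=6 loops=1 length=4.608

cell (0,2): code 0100 → (0.485,3.000)–(1.000,2.364)
cell (0,3): code 1000 → (1.000,3.751)–(0.485,3.000)
cell (1,2): code 0110 → (1.000,2.364)–(2.000,2.716)
cell (1,3): code 1001 → (2.000,3.335)–(1.000,3.751)
cell (2,2): code 0010 → (2.000,2.716)–(2.197,3.000)
cell (2,3): code 0001 → (2.197,3.000)–(2.000,3.335)
total: 6 segments, chained into 1 closed loop(s), length Σ = 4.607924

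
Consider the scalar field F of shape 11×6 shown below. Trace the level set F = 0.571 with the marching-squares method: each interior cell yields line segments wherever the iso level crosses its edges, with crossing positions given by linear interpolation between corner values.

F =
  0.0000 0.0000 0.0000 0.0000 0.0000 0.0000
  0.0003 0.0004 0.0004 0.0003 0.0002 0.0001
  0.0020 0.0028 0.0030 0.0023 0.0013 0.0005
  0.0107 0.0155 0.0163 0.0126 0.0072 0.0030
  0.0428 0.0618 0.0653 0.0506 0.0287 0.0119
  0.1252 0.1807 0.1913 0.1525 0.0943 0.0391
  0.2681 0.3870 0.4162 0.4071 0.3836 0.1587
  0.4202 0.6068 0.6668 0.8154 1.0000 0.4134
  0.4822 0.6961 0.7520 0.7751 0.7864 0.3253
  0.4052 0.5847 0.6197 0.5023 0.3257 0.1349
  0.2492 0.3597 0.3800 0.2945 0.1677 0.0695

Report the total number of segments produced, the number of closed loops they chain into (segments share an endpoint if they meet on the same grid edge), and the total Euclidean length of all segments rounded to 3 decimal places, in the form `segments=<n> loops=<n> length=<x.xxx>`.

segments=14 loops=1 length=11.450

cell (6,0): code 0100 → (6.837,1.000)–(7.000,0.808)
cell (6,1): code 1100 → (6.618,2.000)–(6.837,1.000)
cell (6,2): code 1100 → (6.401,3.000)–(6.618,2.000)
cell (6,3): code 1100 → (6.304,4.000)–(6.401,3.000)
cell (6,4): code 1000 → (7.000,4.731)–(6.304,4.000)
cell (7,0): code 0110 → (7.000,0.808)–(8.000,0.415)
cell (7,4): code 1001 → (8.000,4.467)–(7.000,4.731)
cell (8,0): code 0110 → (8.000,0.415)–(9.000,0.924)
cell (8,2): code 1011 → (9.000,2.415)–(8.748,3.000)
cell (8,3): code 0011 → (8.748,3.000)–(8.468,4.000)
cell (8,4): code 0001 → (8.468,4.000)–(8.000,4.467)
cell (9,0): code 0010 → (9.000,0.924)–(9.061,1.000)
cell (9,1): code 0011 → (9.061,1.000)–(9.203,2.000)
cell (9,2): code 0001 → (9.203,2.000)–(9.000,2.415)
total: 14 segments, chained into 1 closed loop(s), length Σ = 11.449749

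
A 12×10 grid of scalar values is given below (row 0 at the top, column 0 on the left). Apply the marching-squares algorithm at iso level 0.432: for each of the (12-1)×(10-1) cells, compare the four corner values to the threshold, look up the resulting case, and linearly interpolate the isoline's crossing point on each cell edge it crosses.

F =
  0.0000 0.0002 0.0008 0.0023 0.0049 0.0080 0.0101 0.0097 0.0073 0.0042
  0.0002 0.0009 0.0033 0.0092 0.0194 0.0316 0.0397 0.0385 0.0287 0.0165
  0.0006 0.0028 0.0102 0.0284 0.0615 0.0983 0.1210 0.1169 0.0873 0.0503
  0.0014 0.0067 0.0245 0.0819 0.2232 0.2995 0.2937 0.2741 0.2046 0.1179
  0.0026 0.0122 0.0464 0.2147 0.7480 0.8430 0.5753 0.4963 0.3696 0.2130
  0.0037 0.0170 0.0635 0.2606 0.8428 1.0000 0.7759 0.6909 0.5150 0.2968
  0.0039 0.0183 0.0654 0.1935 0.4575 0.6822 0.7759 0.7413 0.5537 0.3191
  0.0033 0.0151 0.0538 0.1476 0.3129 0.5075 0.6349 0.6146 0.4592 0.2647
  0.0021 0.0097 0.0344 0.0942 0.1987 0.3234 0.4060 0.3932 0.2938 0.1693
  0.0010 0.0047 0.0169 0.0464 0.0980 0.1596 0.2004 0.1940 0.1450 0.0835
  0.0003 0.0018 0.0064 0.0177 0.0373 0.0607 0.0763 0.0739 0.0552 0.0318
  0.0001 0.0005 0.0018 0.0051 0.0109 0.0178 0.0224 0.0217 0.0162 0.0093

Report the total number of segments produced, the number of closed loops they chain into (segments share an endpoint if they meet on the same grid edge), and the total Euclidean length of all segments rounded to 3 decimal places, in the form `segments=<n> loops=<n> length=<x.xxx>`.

cell (3,3): code 0100 → (3.398,4.000)–(4.000,3.407)
cell (3,4): code 1100 → (3.244,5.000)–(3.398,4.000)
cell (3,5): code 1100 → (3.491,6.000)–(3.244,5.000)
cell (3,6): code 1100 → (3.711,7.000)–(3.491,6.000)
cell (3,7): code 1000 → (4.000,7.507)–(3.711,7.000)
cell (4,3): code 0110 → (4.000,3.407)–(5.000,3.294)
cell (4,7): code 1101 → (4.429,8.000)–(4.000,7.507)
cell (4,8): code 1000 → (5.000,8.380)–(4.429,8.000)
cell (5,3): code 0110 → (5.000,3.294)–(6.000,3.903)
cell (5,8): code 1001 → (6.000,8.519)–(5.000,8.380)
cell (6,3): code 0010 → (6.000,3.903)–(6.176,4.000)
cell (6,4): code 0111 → (6.176,4.000)–(7.000,4.612)
cell (6,8): code 1001 → (7.000,8.140)–(6.000,8.519)
cell (7,4): code 0010 → (7.000,4.612)–(7.410,5.000)
cell (7,5): code 0011 → (7.410,5.000)–(7.886,6.000)
cell (7,6): code 0011 → (7.886,6.000)–(7.825,7.000)
cell (7,7): code 0011 → (7.825,7.000)–(7.164,8.000)
cell (7,8): code 0001 → (7.164,8.000)–(7.000,8.140)
total: 18 segments, chained into 1 closed loop(s), length Σ = 15.405581

segments=18 loops=1 length=15.406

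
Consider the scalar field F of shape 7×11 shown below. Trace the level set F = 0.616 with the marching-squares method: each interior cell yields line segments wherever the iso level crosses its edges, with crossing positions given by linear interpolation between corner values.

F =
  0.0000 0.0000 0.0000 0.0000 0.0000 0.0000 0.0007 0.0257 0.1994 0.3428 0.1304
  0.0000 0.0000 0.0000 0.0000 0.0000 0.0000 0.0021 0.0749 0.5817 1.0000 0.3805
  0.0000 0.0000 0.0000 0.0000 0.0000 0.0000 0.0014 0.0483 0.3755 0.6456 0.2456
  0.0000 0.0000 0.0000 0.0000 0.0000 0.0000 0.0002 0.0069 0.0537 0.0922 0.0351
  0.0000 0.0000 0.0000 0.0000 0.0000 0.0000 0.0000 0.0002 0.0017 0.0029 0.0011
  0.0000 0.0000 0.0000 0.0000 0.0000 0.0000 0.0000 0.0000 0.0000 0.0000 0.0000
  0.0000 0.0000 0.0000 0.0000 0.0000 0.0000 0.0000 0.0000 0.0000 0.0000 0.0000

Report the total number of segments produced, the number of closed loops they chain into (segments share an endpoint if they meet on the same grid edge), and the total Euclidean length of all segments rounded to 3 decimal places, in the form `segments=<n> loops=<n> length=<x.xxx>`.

cell (0,8): code 0100 → (0.416,9.000)–(1.000,8.082)
cell (0,9): code 1000 → (1.000,9.620)–(0.416,9.000)
cell (1,8): code 0110 → (1.000,8.082)–(2.000,8.890)
cell (1,9): code 1001 → (2.000,9.074)–(1.000,9.620)
cell (2,8): code 0010 → (2.000,8.890)–(2.053,9.000)
cell (2,9): code 0001 → (2.053,9.000)–(2.000,9.074)
total: 6 segments, chained into 1 closed loop(s), length Σ = 4.578440

segments=6 loops=1 length=4.578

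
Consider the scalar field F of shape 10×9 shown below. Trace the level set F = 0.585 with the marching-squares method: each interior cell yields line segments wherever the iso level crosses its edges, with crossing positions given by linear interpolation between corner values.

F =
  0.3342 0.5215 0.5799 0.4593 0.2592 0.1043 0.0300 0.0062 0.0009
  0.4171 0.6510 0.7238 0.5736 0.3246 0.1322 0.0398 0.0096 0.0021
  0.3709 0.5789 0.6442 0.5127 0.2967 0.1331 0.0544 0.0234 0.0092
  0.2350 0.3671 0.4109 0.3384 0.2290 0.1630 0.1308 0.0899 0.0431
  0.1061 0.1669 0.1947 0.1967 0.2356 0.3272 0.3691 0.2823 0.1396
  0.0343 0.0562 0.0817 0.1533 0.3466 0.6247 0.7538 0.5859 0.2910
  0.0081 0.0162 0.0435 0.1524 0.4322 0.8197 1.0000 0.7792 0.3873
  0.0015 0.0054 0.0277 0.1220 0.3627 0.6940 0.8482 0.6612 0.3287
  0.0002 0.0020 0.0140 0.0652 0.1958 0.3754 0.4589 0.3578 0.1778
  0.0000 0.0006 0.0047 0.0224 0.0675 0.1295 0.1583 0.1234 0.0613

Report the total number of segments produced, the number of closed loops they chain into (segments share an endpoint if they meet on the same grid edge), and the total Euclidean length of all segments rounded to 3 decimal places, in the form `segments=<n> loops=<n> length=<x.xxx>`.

cell (0,0): code 0100 → (0.490,1.000)–(1.000,0.718)
cell (0,1): code 1100 → (0.035,2.000)–(0.490,1.000)
cell (0,2): code 1000 → (1.000,2.924)–(0.035,2.000)
cell (1,0): code 0010 → (1.000,0.718)–(1.915,1.000)
cell (1,1): code 0111 → (1.915,1.000)–(2.000,1.093)
cell (1,2): code 1001 → (2.000,2.450)–(1.000,2.924)
cell (2,1): code 0010 → (2.000,1.093)–(2.254,2.000)
cell (2,2): code 0001 → (2.254,2.000)–(2.000,2.450)
cell (4,4): code 0100 → (4.867,5.000)–(5.000,4.857)
cell (4,5): code 1100 → (4.561,6.000)–(4.867,5.000)
cell (4,6): code 1100 → (4.997,7.000)–(4.561,6.000)
cell (4,7): code 1000 → (5.000,7.003)–(4.997,7.000)
cell (5,4): code 0110 → (5.000,4.857)–(6.000,4.394)
cell (5,7): code 1001 → (6.000,7.496)–(5.000,7.003)
cell (6,4): code 0110 → (6.000,4.394)–(7.000,4.671)
cell (6,7): code 1001 → (7.000,7.229)–(6.000,7.496)
cell (7,4): code 0010 → (7.000,4.671)–(7.342,5.000)
cell (7,5): code 0011 → (7.342,5.000)–(7.676,6.000)
cell (7,6): code 0011 → (7.676,6.000)–(7.251,7.000)
cell (7,7): code 0001 → (7.251,7.000)–(7.000,7.229)
total: 20 segments, chained into 2 closed loop(s), length Σ = 16.246346

segments=20 loops=2 length=16.246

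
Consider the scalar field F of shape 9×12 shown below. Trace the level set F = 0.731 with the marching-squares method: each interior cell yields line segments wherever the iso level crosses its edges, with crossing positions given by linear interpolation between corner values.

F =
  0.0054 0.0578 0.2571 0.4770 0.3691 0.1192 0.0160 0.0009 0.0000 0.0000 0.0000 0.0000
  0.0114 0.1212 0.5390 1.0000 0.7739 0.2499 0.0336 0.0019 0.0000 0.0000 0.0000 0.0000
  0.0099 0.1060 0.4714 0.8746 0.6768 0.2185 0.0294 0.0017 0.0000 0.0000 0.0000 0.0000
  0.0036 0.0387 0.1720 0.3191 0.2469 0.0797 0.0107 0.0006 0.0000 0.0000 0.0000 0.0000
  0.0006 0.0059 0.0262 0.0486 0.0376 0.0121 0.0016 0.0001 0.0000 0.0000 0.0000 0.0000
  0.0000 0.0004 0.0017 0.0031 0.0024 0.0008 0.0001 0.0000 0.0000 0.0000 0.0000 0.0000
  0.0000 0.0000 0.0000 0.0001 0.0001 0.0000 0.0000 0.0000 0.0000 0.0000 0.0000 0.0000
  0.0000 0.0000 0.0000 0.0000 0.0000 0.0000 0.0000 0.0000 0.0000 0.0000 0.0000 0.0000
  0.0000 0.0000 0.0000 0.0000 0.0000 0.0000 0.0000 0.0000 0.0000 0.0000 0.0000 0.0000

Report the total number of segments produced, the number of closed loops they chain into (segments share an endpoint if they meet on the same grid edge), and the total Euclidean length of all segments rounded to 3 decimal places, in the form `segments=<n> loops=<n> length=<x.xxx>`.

segments=8 loops=1 length=5.299

cell (0,2): code 0100 → (0.486,3.000)–(1.000,2.416)
cell (0,3): code 1100 → (0.894,4.000)–(0.486,3.000)
cell (0,4): code 1000 → (1.000,4.082)–(0.894,4.000)
cell (1,2): code 0110 → (1.000,2.416)–(2.000,2.644)
cell (1,3): code 1011 → (2.000,3.726)–(1.442,4.000)
cell (1,4): code 0001 → (1.442,4.000)–(1.000,4.082)
cell (2,2): code 0010 → (2.000,2.644)–(2.259,3.000)
cell (2,3): code 0001 → (2.259,3.000)–(2.000,3.726)
total: 8 segments, chained into 1 closed loop(s), length Σ = 5.299312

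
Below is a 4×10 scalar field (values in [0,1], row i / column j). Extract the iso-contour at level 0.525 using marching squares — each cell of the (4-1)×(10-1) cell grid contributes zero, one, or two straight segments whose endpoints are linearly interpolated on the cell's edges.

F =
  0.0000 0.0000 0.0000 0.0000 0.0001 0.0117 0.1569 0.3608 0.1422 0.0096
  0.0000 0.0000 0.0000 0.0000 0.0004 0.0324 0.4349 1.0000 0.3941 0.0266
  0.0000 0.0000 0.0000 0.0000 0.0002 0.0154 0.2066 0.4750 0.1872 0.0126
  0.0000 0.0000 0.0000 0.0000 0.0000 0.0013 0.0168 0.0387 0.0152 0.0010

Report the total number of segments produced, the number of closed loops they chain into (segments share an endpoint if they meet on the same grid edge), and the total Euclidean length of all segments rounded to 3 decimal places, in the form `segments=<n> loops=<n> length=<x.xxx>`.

cell (0,6): code 0100 → (0.257,7.000)–(1.000,6.159)
cell (0,7): code 1000 → (1.000,7.784)–(0.257,7.000)
cell (1,6): code 0010 → (1.000,6.159)–(1.905,7.000)
cell (1,7): code 0001 → (1.905,7.000)–(1.000,7.784)
total: 4 segments, chained into 1 closed loop(s), length Σ = 4.634256

segments=4 loops=1 length=4.634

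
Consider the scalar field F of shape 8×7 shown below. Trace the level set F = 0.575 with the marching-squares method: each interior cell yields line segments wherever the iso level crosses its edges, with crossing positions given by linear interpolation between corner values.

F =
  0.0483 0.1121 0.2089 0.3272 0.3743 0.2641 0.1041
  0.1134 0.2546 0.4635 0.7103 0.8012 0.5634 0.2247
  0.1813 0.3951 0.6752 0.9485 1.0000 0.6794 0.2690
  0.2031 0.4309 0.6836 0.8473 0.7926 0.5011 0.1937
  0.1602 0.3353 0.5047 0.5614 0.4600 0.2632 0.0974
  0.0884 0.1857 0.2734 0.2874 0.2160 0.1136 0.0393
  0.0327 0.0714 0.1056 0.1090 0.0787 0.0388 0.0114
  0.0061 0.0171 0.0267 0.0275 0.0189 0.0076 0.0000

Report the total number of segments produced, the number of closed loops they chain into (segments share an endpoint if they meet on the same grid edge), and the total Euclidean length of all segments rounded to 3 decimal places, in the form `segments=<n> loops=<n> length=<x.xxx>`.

segments=14 loops=1 length=11.055

cell (0,2): code 0100 → (0.647,3.000)–(1.000,2.452)
cell (0,3): code 1100 → (0.470,4.000)–(0.647,3.000)
cell (0,4): code 1000 → (1.000,4.951)–(0.470,4.000)
cell (1,1): code 0100 → (1.527,2.000)–(2.000,1.642)
cell (1,2): code 1110 → (1.000,2.452)–(1.527,2.000)
cell (1,4): code 1101 → (1.100,5.000)–(1.000,4.951)
cell (1,5): code 1000 → (2.000,5.254)–(1.100,5.000)
cell (2,1): code 0110 → (2.000,1.642)–(3.000,1.570)
cell (2,4): code 1011 → (3.000,4.746)–(2.586,5.000)
cell (2,5): code 0001 → (2.586,5.000)–(2.000,5.254)
cell (3,1): code 0010 → (3.000,1.570)–(3.607,2.000)
cell (3,2): code 0011 → (3.607,2.000)–(3.952,3.000)
cell (3,3): code 0011 → (3.952,3.000)–(3.654,4.000)
cell (3,4): code 0001 → (3.654,4.000)–(3.000,4.746)
total: 14 segments, chained into 1 closed loop(s), length Σ = 11.054888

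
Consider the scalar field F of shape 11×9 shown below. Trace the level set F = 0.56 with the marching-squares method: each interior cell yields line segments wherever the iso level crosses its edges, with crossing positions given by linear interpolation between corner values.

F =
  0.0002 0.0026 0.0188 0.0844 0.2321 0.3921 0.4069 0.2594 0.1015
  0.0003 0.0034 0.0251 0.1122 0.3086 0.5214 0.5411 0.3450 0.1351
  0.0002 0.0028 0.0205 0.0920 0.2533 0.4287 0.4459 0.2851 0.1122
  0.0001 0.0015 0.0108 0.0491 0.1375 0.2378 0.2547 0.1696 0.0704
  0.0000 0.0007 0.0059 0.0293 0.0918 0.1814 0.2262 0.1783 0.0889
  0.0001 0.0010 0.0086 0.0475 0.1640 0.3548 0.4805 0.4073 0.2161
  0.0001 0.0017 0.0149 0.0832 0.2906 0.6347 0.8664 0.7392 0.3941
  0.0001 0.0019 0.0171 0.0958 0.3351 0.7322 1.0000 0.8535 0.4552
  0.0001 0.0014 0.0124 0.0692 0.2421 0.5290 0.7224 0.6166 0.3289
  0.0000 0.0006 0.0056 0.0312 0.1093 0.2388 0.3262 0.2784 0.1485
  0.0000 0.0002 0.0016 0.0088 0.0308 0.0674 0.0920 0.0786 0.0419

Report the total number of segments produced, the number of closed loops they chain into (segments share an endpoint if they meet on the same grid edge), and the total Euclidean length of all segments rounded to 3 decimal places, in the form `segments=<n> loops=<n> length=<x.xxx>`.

segments=12 loops=1 length=9.833

cell (5,4): code 0100 → (5.733,5.000)–(6.000,4.783)
cell (5,5): code 1100 → (5.206,6.000)–(5.733,5.000)
cell (5,6): code 1100 → (5.460,7.000)–(5.206,6.000)
cell (5,7): code 1000 → (6.000,7.519)–(5.460,7.000)
cell (6,4): code 0110 → (6.000,4.783)–(7.000,4.566)
cell (6,7): code 1001 → (7.000,7.737)–(6.000,7.519)
cell (7,4): code 0010 → (7.000,4.566)–(7.847,5.000)
cell (7,5): code 0111 → (7.847,5.000)–(8.000,5.160)
cell (7,7): code 1001 → (8.000,7.197)–(7.000,7.737)
cell (8,5): code 0010 → (8.000,5.160)–(8.410,6.000)
cell (8,6): code 0011 → (8.410,6.000)–(8.167,7.000)
cell (8,7): code 0001 → (8.167,7.000)–(8.000,7.197)
total: 12 segments, chained into 1 closed loop(s), length Σ = 9.833378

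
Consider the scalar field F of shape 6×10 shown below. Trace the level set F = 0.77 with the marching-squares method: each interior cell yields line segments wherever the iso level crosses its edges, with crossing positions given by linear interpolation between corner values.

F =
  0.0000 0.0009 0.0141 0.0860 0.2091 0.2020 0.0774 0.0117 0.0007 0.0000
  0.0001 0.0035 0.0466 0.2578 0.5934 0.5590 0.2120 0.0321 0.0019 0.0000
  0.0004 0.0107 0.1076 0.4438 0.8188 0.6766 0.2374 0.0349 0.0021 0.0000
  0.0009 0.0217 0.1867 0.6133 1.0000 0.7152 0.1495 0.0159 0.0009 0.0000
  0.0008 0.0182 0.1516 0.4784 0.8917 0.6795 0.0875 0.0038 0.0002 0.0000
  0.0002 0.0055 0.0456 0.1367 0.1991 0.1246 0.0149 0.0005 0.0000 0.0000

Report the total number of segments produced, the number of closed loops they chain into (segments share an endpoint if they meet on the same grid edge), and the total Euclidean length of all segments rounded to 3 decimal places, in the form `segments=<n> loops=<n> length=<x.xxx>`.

segments=8 loops=1 length=5.878

cell (1,3): code 0100 → (1.783,4.000)–(2.000,3.870)
cell (1,4): code 1000 → (2.000,4.343)–(1.783,4.000)
cell (2,3): code 0110 → (2.000,3.870)–(3.000,3.405)
cell (2,4): code 1001 → (3.000,4.808)–(2.000,4.343)
cell (3,3): code 0110 → (3.000,3.405)–(4.000,3.706)
cell (3,4): code 1001 → (4.000,4.574)–(3.000,4.808)
cell (4,3): code 0010 → (4.000,3.706)–(4.176,4.000)
cell (4,4): code 0001 → (4.176,4.000)–(4.000,4.574)
total: 8 segments, chained into 1 closed loop(s), length Σ = 5.877503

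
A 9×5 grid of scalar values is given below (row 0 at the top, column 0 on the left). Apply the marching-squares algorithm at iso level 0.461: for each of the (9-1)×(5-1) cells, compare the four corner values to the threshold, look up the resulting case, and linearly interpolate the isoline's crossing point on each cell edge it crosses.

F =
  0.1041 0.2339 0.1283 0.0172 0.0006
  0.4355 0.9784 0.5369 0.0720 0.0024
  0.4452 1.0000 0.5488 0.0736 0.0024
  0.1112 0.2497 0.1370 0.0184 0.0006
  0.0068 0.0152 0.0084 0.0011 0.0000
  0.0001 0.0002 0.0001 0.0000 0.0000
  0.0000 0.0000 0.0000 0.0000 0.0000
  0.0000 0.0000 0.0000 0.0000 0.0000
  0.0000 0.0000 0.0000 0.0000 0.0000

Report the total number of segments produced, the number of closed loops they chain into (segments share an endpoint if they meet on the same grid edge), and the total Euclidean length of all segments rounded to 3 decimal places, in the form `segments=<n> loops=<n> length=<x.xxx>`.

segments=8 loops=1 length=7.160

cell (0,0): code 0100 → (0.305,1.000)–(1.000,0.047)
cell (0,1): code 1100 → (0.814,2.000)–(0.305,1.000)
cell (0,2): code 1000 → (1.000,2.163)–(0.814,2.000)
cell (1,0): code 0110 → (1.000,0.047)–(2.000,0.028)
cell (1,2): code 1001 → (2.000,2.185)–(1.000,2.163)
cell (2,0): code 0010 → (2.000,0.028)–(2.718,1.000)
cell (2,1): code 0011 → (2.718,1.000)–(2.213,2.000)
cell (2,2): code 0001 → (2.213,2.000)–(2.000,2.185)
total: 8 segments, chained into 1 closed loop(s), length Σ = 7.160153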